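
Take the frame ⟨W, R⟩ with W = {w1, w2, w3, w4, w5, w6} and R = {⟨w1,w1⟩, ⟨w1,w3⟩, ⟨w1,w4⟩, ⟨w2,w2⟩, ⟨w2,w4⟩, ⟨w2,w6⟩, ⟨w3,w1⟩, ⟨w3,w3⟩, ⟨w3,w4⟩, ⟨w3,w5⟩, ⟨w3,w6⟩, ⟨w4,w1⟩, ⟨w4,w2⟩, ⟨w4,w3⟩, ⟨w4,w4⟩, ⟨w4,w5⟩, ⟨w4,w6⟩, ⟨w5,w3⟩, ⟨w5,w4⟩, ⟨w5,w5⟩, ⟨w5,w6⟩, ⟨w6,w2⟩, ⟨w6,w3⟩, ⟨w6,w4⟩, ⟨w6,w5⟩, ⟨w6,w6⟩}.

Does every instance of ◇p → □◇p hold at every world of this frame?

No

Axiom 5 corresponds to the accessibility relation being Euclidean.
Euclidean: no — w3 R w1 and w3 R w5, but not w1 R w5.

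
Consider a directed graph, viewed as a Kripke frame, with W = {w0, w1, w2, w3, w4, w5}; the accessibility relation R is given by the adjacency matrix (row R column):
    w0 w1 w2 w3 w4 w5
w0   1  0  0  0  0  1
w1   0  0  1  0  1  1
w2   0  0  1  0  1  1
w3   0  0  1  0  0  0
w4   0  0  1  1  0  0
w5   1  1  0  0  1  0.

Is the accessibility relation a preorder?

Reflexive: no — w1 is not related to itself.
Transitive: no — w0 R w5 and w5 R w1, but not w0 R w1.
So R is not a preorder.

No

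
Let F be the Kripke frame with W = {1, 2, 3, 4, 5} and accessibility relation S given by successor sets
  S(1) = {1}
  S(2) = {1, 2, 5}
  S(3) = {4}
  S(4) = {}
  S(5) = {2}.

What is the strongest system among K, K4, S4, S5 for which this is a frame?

K

Transitive (axiom 4): no — 5 S 2 and 2 S 1, but not 5 S 1.
Reflexive (axiom T): no — 3 is not related to itself.
Euclidean (axiom 5): no — 2 S 1 and 2 S 5, but not 1 S 5.
So F validates K; K4 would additionally require S to be transitive. The strongest is K.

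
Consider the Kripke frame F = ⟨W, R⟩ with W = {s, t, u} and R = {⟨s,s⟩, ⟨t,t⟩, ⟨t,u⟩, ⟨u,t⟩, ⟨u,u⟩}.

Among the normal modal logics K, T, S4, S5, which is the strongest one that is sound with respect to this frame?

Reflexive (axiom T): yes — every world is R-related to itself.
Transitive (axiom 4): yes — every two-step R-path is closed by a direct edge.
Euclidean (axiom 5): yes — any two successors of a common world are R-related.
So F validates K, T, S4, S5. The strongest is S5.

S5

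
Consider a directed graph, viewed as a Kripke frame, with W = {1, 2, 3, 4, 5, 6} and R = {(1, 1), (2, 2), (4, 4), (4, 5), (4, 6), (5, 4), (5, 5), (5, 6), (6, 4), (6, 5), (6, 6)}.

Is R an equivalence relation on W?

No

Reflexive: no — 3 is not related to itself.
Symmetric: yes — every pair in R has its reverse in R.
Transitive: yes — every two-step R-path is closed by a direct edge.
So R is not an equivalence relation.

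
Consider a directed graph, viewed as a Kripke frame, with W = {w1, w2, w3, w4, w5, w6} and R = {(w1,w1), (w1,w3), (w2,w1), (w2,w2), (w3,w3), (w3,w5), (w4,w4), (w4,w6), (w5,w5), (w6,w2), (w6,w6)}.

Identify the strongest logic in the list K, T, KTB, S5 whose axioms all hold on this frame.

T

Reflexive (axiom T): yes — every world is R-related to itself.
Symmetric (axiom B): no — w1 R w3 but not w3 R w1.
Euclidean (axiom 5): no — w1 R w3 and w1 R w1, but not w3 R w1.
So F validates K, T; KTB would additionally require R to be symmetric. The strongest is T.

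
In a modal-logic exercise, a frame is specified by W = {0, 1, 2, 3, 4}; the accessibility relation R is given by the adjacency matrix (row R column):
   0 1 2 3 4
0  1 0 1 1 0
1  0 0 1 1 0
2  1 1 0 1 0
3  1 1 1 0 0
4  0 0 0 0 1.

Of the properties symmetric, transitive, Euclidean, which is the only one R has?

symmetric

Symmetric: yes — every pair in R has its reverse in R.
Transitive: no — 0 R 2 and 2 R 1, but not 0 R 1.
Euclidean: no — 2 R 0 and 2 R 1, but not 0 R 1.
Only symmetric holds.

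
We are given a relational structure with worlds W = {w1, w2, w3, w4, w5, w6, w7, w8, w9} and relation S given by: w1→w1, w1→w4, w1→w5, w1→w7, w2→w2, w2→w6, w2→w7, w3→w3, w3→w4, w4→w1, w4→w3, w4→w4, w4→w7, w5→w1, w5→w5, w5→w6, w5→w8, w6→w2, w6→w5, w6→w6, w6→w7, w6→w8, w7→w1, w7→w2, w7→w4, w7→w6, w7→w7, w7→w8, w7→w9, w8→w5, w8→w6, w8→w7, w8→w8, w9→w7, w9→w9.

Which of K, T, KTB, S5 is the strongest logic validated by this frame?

KTB

Reflexive (axiom T): yes — every world is S-related to itself.
Symmetric (axiom B): yes — every pair in S has its reverse in S.
Euclidean (axiom 5): no — w1 S w4 and w1 S w5, but not w4 S w5.
So F validates K, T, KTB; S5 would additionally require S to be Euclidean. The strongest is KTB.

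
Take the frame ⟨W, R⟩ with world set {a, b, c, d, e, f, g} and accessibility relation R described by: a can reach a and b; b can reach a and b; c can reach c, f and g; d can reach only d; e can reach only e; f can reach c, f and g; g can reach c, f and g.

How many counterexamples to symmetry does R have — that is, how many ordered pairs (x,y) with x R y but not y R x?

R is symmetric; there are no such tuples.

0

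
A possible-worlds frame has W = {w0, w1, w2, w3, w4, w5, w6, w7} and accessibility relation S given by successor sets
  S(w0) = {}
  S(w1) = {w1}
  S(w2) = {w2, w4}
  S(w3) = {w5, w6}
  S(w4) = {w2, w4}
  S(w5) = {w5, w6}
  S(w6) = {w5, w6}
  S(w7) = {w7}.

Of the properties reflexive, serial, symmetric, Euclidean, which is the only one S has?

Reflexive: no — w0 is not related to itself.
Serial: no — w0 has no S-successor.
Symmetric: no — w3 S w5 but not w5 S w3.
Euclidean: yes — any two successors of a common world are S-related.
Only Euclidean holds.

Euclidean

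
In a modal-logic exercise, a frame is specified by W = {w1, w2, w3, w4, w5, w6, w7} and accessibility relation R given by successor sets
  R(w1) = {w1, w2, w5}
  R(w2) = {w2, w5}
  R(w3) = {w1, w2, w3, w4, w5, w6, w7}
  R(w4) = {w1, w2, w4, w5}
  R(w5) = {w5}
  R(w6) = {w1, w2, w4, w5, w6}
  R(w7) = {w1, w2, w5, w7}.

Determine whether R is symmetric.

Symmetric: no — w1 R w2 but not w2 R w1.

No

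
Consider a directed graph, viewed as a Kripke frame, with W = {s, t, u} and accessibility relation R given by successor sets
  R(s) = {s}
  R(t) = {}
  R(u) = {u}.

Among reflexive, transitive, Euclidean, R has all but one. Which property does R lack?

Reflexive: no — t is not related to itself.
Transitive: yes — every two-step R-path is closed by a direct edge.
Euclidean: yes — any two successors of a common world are R-related.
Only reflexive fails.

reflexive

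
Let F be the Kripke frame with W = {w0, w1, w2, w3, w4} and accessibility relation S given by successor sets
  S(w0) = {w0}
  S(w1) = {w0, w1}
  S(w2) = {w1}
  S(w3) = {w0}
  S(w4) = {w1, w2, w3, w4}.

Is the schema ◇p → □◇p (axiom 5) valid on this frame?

By correspondence theory, 5 is valid on a frame iff S is Euclidean.
Euclidean: no — w4 S w1 and w4 S w2, but not w1 S w2.

No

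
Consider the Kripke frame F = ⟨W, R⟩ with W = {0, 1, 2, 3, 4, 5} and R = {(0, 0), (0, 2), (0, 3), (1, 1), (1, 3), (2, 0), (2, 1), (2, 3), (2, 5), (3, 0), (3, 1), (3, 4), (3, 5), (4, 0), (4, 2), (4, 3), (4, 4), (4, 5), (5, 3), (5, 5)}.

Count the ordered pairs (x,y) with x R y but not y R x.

Enumerating: (2,1), (2,3), (2,5), (4,0), (4,2), (4,5).

6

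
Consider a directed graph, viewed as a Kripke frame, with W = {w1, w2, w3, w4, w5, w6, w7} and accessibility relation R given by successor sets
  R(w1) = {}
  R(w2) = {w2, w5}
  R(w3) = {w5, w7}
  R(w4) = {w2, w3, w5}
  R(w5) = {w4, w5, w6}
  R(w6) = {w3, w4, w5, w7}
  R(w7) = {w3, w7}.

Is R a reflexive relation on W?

Reflexive: no — w1 is not related to itself.

No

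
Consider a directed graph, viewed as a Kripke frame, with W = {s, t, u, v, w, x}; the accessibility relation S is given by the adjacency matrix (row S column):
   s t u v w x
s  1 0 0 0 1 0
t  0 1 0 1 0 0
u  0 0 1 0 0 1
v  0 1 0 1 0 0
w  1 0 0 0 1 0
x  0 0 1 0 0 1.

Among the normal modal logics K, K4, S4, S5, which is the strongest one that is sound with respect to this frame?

S5

Transitive (axiom 4): yes — every two-step S-path is closed by a direct edge.
Reflexive (axiom T): yes — every world is S-related to itself.
Euclidean (axiom 5): yes — any two successors of a common world are S-related.
So F validates K, K4, S4, S5. The strongest is S5.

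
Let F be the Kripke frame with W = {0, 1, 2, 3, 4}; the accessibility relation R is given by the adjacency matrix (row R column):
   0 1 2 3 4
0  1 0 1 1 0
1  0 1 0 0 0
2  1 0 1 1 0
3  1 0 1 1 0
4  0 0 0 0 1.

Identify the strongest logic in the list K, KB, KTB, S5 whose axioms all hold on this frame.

S5

Symmetric (axiom B): yes — every pair in R has its reverse in R.
Reflexive (axiom T): yes — every world is R-related to itself.
Euclidean (axiom 5): yes — any two successors of a common world are R-related.
So F validates K, KB, KTB, S5. The strongest is S5.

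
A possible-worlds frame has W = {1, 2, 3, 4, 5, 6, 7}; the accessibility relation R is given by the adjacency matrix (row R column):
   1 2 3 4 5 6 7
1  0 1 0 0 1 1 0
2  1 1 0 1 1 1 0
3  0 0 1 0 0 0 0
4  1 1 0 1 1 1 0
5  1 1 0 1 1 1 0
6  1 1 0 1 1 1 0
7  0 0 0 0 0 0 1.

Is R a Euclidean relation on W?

No

Euclidean: no — 2 R 1 and 2 R 4, but not 1 R 4.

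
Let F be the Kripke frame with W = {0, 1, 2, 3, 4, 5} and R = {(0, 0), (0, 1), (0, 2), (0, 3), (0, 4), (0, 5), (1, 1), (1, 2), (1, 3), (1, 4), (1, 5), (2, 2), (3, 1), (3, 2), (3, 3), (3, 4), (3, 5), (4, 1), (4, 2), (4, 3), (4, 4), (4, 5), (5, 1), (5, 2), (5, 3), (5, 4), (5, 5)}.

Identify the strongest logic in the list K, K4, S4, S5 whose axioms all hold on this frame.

Transitive (axiom 4): yes — every two-step R-path is closed by a direct edge.
Reflexive (axiom T): yes — every world is R-related to itself.
Euclidean (axiom 5): no — 0 R 2 and 0 R 1, but not 2 R 1.
So F validates K, K4, S4; S5 would additionally require R to be Euclidean. The strongest is S4.

S4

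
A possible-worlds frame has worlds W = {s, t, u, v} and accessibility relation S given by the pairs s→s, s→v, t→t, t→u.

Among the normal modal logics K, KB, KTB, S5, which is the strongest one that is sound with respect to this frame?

Symmetric (axiom B): no — s S v but not v S s.
Reflexive (axiom T): no — u is not related to itself.
Euclidean (axiom 5): no — s S v and s S s, but not v S s.
So F validates K; KB would additionally require S to be symmetric. The strongest is K.

K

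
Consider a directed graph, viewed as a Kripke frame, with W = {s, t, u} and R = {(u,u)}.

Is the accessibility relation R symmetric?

Symmetric: yes — every pair in R has its reverse in R.

Yes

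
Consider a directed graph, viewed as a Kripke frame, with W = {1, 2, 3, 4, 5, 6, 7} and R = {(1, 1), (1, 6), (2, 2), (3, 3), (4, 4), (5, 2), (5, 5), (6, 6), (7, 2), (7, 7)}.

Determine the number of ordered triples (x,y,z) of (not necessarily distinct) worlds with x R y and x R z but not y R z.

3

Enumerating: (1,6,1), (5,2,5), (7,2,7).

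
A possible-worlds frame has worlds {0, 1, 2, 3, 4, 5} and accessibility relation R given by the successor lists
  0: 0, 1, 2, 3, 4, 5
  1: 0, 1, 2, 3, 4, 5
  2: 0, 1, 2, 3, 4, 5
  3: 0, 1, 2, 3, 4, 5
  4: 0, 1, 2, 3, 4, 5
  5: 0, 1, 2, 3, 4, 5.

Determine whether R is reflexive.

Reflexive: yes — every world is R-related to itself.

Yes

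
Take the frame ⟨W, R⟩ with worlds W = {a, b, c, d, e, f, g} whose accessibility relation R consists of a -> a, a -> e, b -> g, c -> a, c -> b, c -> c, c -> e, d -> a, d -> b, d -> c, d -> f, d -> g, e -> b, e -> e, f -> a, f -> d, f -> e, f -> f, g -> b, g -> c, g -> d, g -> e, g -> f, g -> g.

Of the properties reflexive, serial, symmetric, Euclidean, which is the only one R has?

Reflexive: no — b is not related to itself.
Serial: yes — every world has a successor (e.g. a R a).
Symmetric: no — a R e but not e R a.
Euclidean: no — c R a and c R b, but not a R b.
Only serial holds.

serial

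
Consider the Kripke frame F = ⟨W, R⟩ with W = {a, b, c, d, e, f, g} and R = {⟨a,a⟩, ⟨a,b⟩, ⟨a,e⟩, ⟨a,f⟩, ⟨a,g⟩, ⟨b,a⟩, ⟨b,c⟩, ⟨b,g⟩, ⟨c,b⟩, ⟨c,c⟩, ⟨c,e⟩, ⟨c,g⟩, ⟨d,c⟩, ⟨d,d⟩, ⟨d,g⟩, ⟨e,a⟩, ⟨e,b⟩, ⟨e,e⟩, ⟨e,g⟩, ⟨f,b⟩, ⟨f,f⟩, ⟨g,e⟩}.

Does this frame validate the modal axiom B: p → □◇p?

The schema B characterises exactly the symmetric frames.
Symmetric: no — a R f but not f R a.

No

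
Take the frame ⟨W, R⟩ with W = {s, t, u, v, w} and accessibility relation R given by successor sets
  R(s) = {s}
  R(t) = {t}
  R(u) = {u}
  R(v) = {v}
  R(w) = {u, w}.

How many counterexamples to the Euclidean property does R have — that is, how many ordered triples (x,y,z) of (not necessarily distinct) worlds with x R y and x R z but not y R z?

1

Enumerating: (w,u,w).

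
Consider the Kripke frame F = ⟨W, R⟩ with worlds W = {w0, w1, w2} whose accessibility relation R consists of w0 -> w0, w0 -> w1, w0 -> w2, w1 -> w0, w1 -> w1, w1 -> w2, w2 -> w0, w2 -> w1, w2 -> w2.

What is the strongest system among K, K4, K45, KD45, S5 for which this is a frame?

Transitive (axiom 4): yes — every two-step R-path is closed by a direct edge.
Euclidean (axiom 5): yes — any two successors of a common world are R-related.
Serial (axiom D): yes — every world has a successor (e.g. w0 R w0).
Reflexive (axiom T): yes — every world is R-related to itself.
So F validates K, K4, K45, KD45, S5. The strongest is S5.

S5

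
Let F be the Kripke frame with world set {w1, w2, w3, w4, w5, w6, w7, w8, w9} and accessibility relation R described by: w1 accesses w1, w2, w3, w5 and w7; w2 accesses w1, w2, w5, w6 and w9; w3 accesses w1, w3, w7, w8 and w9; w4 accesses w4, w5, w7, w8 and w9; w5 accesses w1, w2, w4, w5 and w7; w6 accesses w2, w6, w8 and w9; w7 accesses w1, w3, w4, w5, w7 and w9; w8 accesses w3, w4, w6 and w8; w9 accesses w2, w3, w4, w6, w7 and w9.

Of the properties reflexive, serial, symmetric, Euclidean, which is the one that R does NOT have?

Euclidean

Reflexive: yes — every world is R-related to itself.
Serial: yes — every world has a successor (e.g. w1 R w1).
Symmetric: yes — every pair in R has its reverse in R.
Euclidean: no — w1 R w2 and w1 R w3, but not w2 R w3.
Only Euclidean fails.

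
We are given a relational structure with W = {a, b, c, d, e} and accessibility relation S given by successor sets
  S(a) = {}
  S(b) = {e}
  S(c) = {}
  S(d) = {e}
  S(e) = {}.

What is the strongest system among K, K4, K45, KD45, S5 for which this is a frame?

Transitive (axiom 4): yes — every two-step S-path is closed by a direct edge.
Euclidean (axiom 5): no — b S e and b S e, but not e S e.
Serial (axiom D): no — a has no S-successor.
Reflexive (axiom T): no — a is not related to itself.
So F validates K, K4; K45 would additionally require S to be Euclidean. The strongest is K4.

K4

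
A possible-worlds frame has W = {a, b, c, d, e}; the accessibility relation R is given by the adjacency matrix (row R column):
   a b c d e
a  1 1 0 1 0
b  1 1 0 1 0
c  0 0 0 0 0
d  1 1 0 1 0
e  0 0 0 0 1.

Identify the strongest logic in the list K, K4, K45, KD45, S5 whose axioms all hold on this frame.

K45

Transitive (axiom 4): yes — every two-step R-path is closed by a direct edge.
Euclidean (axiom 5): yes — any two successors of a common world are R-related.
Serial (axiom D): no — c has no R-successor.
Reflexive (axiom T): no — c is not related to itself.
So F validates K, K4, K45; KD45 would additionally require R to be serial. The strongest is K45.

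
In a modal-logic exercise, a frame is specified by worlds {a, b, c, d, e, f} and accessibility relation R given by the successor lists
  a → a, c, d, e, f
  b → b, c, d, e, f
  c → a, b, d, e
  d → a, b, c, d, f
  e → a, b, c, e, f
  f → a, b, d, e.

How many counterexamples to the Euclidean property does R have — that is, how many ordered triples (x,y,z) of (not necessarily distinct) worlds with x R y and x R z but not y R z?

32

Enumerating: (a,c,c), (a,c,f), (a,d,e), (a,e,d), (a,f,c), (a,f,f), (b,c,c), (b,c,f), (b,d,e), (b,e,d), (b,f,c), (b,f,f), … and 20 more.
Total: 32.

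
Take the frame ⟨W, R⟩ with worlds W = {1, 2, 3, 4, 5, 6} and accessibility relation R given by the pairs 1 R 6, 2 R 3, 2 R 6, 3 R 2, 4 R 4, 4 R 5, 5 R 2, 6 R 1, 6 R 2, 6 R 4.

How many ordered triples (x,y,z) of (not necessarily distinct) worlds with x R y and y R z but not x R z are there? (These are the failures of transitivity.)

Enumerating: (1,6,1), (1,6,2), (1,6,4), (2,3,2), (2,6,1), (2,6,2), (2,6,4), (3,2,3), (3,2,6), (4,5,2), (5,2,3), (5,2,6), (6,1,6), (6,2,3), (6,2,6), (6,4,5).

16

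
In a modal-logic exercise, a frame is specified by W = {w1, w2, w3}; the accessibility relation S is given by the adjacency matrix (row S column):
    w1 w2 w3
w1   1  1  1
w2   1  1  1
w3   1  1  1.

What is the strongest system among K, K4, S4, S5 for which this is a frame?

Transitive (axiom 4): yes — every two-step S-path is closed by a direct edge.
Reflexive (axiom T): yes — every world is S-related to itself.
Euclidean (axiom 5): yes — any two successors of a common world are S-related.
So F validates K, K4, S4, S5. The strongest is S5.

S5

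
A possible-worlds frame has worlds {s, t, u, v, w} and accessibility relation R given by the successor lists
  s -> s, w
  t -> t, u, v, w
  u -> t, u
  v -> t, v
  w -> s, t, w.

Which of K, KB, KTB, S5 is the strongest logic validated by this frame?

KTB

Symmetric (axiom B): yes — every pair in R has its reverse in R.
Reflexive (axiom T): yes — every world is R-related to itself.
Euclidean (axiom 5): no — t R u and t R v, but not u R v.
So F validates K, KB, KTB; S5 would additionally require R to be Euclidean. The strongest is KTB.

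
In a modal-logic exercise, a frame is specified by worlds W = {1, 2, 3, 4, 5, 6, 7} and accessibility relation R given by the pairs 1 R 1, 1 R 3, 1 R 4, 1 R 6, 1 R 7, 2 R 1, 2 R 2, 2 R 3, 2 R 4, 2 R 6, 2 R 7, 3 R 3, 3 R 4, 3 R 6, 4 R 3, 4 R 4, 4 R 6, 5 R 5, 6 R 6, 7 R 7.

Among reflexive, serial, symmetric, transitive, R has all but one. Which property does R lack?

Reflexive: yes — every world is R-related to itself.
Serial: yes — every world has a successor (e.g. 1 R 1).
Symmetric: no — 1 R 3 but not 3 R 1.
Transitive: yes — every two-step R-path is closed by a direct edge.
Only symmetric fails.

symmetric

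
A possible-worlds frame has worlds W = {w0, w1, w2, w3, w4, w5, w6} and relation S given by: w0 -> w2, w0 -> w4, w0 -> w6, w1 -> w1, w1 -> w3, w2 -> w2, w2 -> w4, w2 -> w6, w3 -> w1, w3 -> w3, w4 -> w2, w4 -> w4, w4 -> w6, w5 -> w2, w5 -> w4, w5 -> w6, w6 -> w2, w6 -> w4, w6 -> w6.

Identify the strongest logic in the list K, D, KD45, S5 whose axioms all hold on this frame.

Serial (axiom D): yes — every world has a successor (e.g. w0 S w2).
Euclidean (axiom 5): yes — any two successors of a common world are S-related.
Transitive (axiom 4): yes — every two-step S-path is closed by a direct edge.
Reflexive (axiom T): no — w0 is not related to itself.
So F validates K, D, KD45; S5 would additionally require S to be reflexive. The strongest is KD45.

KD45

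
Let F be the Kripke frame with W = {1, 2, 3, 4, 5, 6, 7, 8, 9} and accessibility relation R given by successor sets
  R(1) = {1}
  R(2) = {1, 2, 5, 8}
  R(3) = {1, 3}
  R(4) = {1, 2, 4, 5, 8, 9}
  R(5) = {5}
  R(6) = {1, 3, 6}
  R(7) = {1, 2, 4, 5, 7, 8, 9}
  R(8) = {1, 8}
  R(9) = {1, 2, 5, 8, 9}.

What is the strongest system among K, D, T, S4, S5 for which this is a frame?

Serial (axiom D): yes — every world has a successor (e.g. 1 R 1).
Reflexive (axiom T): yes — every world is R-related to itself.
Transitive (axiom 4): yes — every two-step R-path is closed by a direct edge.
Euclidean (axiom 5): no — 2 R 1 and 2 R 5, but not 1 R 5.
So F validates K, D, T, S4; S5 would additionally require R to be Euclidean. The strongest is S4.

S4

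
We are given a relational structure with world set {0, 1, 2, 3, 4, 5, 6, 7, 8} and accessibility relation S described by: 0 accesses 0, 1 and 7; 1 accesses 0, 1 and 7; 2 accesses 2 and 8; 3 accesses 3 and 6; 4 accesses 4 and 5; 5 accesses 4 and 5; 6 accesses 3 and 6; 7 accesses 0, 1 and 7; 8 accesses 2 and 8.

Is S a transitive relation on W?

Transitive: yes — every two-step S-path is closed by a direct edge.

Yes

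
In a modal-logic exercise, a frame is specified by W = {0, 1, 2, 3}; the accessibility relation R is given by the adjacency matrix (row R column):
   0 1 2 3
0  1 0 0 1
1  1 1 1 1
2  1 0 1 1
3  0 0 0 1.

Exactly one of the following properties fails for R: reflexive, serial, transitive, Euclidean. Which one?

Reflexive: yes — every world is R-related to itself.
Serial: yes — every world has a successor (e.g. 0 R 0).
Transitive: yes — every two-step R-path is closed by a direct edge.
Euclidean: no — 1 R 0 and 1 R 2, but not 0 R 2.
Only Euclidean fails.

Euclidean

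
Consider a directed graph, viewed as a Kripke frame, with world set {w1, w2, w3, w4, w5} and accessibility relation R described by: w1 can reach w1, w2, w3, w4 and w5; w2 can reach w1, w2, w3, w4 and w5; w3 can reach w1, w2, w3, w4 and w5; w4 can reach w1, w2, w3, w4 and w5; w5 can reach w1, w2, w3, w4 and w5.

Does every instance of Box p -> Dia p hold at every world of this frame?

The schema D characterises exactly the serial frames.
Serial: yes — every world has a successor (e.g. w1 R w1).

Yes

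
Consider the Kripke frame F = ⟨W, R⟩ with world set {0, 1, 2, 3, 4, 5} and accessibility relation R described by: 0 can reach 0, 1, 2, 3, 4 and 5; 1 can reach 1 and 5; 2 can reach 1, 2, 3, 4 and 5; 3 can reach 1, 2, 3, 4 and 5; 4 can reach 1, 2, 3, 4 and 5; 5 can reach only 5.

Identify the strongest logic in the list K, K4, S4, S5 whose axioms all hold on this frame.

Transitive (axiom 4): yes — every two-step R-path is closed by a direct edge.
Reflexive (axiom T): yes — every world is R-related to itself.
Euclidean (axiom 5): no — 0 R 1 and 0 R 2, but not 1 R 2.
So F validates K, K4, S4; S5 would additionally require R to be Euclidean. The strongest is S4.

S4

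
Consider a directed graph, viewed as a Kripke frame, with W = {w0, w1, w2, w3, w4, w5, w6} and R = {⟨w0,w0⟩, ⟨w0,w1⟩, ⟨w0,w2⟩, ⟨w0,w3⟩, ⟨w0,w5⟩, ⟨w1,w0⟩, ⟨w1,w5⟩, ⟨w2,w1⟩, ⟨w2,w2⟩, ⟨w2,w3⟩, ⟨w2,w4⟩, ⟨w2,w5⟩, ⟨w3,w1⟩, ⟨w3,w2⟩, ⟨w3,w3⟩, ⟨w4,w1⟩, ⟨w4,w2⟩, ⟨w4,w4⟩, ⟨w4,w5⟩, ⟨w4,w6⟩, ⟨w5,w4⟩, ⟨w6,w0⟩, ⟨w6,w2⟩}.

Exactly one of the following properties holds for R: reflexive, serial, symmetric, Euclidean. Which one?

serial

Reflexive: no — w1 is not related to itself.
Serial: yes — every world has a successor (e.g. w0 R w0).
Symmetric: no — w0 R w2 but not w2 R w0.
Euclidean: no — w0 R w1 and w0 R w2, but not w1 R w2.
Only serial holds.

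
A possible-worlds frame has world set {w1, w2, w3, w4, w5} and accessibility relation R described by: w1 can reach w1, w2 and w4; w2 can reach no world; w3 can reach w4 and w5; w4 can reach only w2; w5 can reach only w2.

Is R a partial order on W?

No

Reflexive: no — w2 is not related to itself.
Transitive: no — w3 R w4 and w4 R w2, but not w3 R w2.
Antisymmetric: yes — no distinct pair is related both ways.
So R is not a partial order.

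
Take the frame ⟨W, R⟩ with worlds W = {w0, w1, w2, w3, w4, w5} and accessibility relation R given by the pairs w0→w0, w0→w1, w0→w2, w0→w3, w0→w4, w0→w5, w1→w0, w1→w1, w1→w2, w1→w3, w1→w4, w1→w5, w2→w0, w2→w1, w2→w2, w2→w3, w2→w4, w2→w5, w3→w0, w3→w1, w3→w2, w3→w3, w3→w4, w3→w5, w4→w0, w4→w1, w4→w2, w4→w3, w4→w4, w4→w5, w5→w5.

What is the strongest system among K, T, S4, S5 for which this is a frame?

Reflexive (axiom T): yes — every world is R-related to itself.
Transitive (axiom 4): yes — every two-step R-path is closed by a direct edge.
Euclidean (axiom 5): no — w0 R w5 and w0 R w1, but not w5 R w1.
So F validates K, T, S4; S5 would additionally require R to be Euclidean. The strongest is S4.

S4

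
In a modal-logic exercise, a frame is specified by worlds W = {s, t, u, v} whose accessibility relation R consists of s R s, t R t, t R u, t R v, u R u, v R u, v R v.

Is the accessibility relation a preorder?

Yes

Reflexive: yes — every world is R-related to itself.
Transitive: yes — every two-step R-path is closed by a direct edge.
So R is a preorder.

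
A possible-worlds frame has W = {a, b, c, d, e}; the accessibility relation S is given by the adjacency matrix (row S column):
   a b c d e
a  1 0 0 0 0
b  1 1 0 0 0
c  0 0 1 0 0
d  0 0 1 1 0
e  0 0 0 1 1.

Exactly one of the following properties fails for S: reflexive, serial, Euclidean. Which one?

Euclidean

Reflexive: yes — every world is S-related to itself.
Serial: yes — every world has a successor (e.g. a S a).
Euclidean: no — b S a and b S b, but not a S b.
Only Euclidean fails.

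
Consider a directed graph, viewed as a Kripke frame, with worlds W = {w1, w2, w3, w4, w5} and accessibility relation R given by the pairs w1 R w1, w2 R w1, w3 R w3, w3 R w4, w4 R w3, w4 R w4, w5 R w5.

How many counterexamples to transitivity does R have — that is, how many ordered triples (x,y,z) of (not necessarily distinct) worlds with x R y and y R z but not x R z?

R is transitive; there are no such tuples.

0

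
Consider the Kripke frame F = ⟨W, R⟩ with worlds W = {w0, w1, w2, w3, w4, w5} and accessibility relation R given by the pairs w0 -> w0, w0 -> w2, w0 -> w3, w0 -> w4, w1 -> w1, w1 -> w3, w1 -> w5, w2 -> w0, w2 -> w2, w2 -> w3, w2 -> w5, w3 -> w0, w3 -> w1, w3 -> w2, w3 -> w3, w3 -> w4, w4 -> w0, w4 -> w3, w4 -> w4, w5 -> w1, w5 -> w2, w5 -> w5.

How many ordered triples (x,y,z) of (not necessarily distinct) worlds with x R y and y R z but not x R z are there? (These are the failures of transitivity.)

Enumerating: (w0,w2,w5), (w0,w3,w1), (w1,w3,w0), (w1,w3,w2), (w1,w3,w4), (w1,w5,w2), (w2,w0,w4), (w2,w3,w1), (w2,w3,w4), (w2,w5,w1), (w3,w1,w5), (w3,w2,w5), (w4,w0,w2), (w4,w3,w1), (w4,w3,w2), (w5,w1,w3), (w5,w2,w0), (w5,w2,w3).

18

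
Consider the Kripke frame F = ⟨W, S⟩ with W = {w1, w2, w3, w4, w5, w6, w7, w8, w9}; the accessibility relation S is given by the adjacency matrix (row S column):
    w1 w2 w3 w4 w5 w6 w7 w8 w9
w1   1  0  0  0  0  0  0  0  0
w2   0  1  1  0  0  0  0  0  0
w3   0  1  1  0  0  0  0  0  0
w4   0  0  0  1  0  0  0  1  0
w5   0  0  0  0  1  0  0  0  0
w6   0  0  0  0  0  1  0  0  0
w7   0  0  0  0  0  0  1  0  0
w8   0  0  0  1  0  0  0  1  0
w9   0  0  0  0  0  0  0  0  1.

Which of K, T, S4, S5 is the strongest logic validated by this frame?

S5

Reflexive (axiom T): yes — every world is S-related to itself.
Transitive (axiom 4): yes — every two-step S-path is closed by a direct edge.
Euclidean (axiom 5): yes — any two successors of a common world are S-related.
So F validates K, T, S4, S5. The strongest is S5.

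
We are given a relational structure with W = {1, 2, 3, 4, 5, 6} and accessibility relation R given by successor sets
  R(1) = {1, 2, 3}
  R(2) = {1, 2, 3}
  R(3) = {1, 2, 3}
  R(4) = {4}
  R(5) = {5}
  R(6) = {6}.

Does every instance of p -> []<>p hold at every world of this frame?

Yes

By correspondence theory, B is valid on a frame iff R is symmetric.
Symmetric: yes — every pair in R has its reverse in R.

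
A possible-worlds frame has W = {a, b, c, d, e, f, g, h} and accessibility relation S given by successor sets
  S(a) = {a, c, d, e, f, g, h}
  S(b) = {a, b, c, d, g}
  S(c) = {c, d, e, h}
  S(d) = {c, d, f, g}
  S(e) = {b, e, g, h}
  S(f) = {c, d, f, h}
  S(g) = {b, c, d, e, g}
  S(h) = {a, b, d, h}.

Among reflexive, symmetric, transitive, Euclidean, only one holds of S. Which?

Reflexive: yes — every world is S-related to itself.
Symmetric: no — a S c but not c S a.
Transitive: no — a S e and e S b, but not a S b.
Euclidean: no — a S c and a S f, but not c S f.
Only reflexive holds.

reflexive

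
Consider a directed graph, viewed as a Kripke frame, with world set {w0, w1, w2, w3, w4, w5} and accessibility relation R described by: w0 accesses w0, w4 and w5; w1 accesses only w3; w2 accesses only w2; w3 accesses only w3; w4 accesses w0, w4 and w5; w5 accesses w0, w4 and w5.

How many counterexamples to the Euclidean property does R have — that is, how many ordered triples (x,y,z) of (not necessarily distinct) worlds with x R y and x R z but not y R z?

R is Euclidean; there are no such tuples.

0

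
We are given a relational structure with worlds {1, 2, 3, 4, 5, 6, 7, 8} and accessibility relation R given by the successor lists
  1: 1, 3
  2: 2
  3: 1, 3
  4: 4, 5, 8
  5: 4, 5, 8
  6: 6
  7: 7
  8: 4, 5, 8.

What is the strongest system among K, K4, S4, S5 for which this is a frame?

Transitive (axiom 4): yes — every two-step R-path is closed by a direct edge.
Reflexive (axiom T): yes — every world is R-related to itself.
Euclidean (axiom 5): yes — any two successors of a common world are R-related.
So F validates K, K4, S4, S5. The strongest is S5.

S5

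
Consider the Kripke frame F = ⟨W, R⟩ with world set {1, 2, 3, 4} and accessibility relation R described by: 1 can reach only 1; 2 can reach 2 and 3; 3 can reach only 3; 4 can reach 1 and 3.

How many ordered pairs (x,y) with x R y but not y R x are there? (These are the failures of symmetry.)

3

Enumerating: (2,3), (4,1), (4,3).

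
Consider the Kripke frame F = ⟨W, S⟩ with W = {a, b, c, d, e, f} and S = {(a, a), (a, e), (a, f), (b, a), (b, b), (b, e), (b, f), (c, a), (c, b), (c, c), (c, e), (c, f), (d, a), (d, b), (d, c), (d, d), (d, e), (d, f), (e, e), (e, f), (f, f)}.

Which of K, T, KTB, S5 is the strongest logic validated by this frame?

Reflexive (axiom T): yes — every world is S-related to itself.
Symmetric (axiom B): no — a S e but not e S a.
Euclidean (axiom 5): no — a S f and a S e, but not f S e.
So F validates K, T; KTB would additionally require S to be symmetric. The strongest is T.

T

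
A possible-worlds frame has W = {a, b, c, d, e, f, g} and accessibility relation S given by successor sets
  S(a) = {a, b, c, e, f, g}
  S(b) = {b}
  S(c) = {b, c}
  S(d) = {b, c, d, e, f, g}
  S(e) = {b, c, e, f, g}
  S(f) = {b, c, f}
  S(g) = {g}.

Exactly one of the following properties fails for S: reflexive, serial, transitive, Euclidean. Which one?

Reflexive: yes — every world is S-related to itself.
Serial: yes — every world has a successor (e.g. a S a).
Transitive: yes — every two-step S-path is closed by a direct edge.
Euclidean: no — a S b and a S c, but not b S c.
Only Euclidean fails.

Euclidean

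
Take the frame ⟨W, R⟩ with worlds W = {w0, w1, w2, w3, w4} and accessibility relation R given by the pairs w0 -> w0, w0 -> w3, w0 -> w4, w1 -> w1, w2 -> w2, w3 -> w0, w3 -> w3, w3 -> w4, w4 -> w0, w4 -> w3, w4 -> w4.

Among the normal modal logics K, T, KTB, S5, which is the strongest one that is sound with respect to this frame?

Reflexive (axiom T): yes — every world is R-related to itself.
Symmetric (axiom B): yes — every pair in R has its reverse in R.
Euclidean (axiom 5): yes — any two successors of a common world are R-related.
So F validates K, T, KTB, S5. The strongest is S5.

S5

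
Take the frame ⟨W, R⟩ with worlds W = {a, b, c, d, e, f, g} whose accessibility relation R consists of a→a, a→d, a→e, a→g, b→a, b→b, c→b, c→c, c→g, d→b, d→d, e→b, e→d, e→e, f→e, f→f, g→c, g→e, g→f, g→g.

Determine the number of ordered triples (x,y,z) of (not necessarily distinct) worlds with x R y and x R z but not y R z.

23

Enumerating: (a,d,a), (a,d,e), (a,d,g), (a,e,a), (a,e,g), (a,g,a), (a,g,d), (b,a,b), (c,b,c), (c,b,g), (c,g,b), (d,b,d), … and 11 more.
Total: 23.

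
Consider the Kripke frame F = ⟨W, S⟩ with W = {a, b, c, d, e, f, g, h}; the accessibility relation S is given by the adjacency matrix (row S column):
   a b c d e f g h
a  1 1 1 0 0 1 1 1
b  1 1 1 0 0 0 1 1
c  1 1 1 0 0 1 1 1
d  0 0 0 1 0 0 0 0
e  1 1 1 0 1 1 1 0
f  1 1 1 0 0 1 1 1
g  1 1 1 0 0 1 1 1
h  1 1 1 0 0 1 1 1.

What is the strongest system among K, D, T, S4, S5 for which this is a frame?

T

Serial (axiom D): yes — every world has a successor (e.g. a S a).
Reflexive (axiom T): yes — every world is S-related to itself.
Transitive (axiom 4): no — b S a and a S f, but not b S f.
Euclidean (axiom 5): no — a S b and a S f, but not b S f.
So F validates K, D, T; S4 would additionally require S to be transitive. The strongest is T.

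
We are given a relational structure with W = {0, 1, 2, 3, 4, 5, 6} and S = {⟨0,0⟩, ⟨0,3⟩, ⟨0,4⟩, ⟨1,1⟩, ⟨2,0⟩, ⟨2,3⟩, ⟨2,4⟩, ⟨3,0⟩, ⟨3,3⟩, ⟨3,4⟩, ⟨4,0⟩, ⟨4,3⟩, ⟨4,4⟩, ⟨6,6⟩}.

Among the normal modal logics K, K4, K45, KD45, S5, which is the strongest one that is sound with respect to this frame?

K45

Transitive (axiom 4): yes — every two-step S-path is closed by a direct edge.
Euclidean (axiom 5): yes — any two successors of a common world are S-related.
Serial (axiom D): no — 5 has no S-successor.
Reflexive (axiom T): no — 2 is not related to itself.
So F validates K, K4, K45; KD45 would additionally require S to be serial. The strongest is K45.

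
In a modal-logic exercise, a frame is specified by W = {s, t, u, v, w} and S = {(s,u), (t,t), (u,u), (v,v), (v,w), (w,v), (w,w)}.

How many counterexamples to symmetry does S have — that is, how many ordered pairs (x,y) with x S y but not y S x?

1

Enumerating: (s,u).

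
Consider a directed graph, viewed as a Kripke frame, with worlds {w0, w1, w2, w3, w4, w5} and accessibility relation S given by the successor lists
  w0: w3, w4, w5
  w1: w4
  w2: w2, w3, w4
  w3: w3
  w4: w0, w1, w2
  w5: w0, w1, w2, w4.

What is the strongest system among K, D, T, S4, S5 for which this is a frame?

Serial (axiom D): yes — every world has a successor (e.g. w0 S w3).
Reflexive (axiom T): no — w0 is not related to itself.
Transitive (axiom 4): no — w0 S w4 and w4 S w1, but not w0 S w1.
Euclidean (axiom 5): no — w0 S w3 and w0 S w4, but not w3 S w4.
So F validates K, D; T would additionally require S to be reflexive. The strongest is D.

D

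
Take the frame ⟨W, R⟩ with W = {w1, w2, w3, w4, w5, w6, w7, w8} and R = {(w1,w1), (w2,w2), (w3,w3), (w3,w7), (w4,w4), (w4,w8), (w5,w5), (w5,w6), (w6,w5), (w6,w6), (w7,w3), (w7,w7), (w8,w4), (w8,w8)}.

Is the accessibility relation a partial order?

No

Reflexive: yes — every world is R-related to itself.
Transitive: yes — every two-step R-path is closed by a direct edge.
Antisymmetric: no — w3 R w7 and w7 R w3 with w3 ≠ w7.
So R is not a partial order.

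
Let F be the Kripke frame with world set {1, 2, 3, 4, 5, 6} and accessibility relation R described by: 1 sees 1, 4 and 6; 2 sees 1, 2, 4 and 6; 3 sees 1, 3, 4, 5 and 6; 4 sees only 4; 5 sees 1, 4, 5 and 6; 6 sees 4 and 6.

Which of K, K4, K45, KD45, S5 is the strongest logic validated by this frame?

Transitive (axiom 4): yes — every two-step R-path is closed by a direct edge.
Euclidean (axiom 5): no — 1 R 4 and 1 R 6, but not 4 R 6.
Serial (axiom D): yes — every world has a successor (e.g. 1 R 1).
Reflexive (axiom T): yes — every world is R-related to itself.
So F validates K, K4; K45 would additionally require R to be Euclidean. The strongest is K4.

K4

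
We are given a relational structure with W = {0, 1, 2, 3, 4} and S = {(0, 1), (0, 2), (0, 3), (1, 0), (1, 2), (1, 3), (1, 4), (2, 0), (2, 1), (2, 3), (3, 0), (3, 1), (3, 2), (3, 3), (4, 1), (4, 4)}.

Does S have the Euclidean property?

Euclidean: no — 1 S 0 and 1 S 4, but not 0 S 4.

No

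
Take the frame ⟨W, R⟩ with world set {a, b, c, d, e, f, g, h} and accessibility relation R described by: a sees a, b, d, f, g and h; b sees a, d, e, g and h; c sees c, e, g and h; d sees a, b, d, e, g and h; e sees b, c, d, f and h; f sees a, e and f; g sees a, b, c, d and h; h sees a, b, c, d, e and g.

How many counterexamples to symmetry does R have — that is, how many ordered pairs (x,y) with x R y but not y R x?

R is symmetric; there are no such tuples.

0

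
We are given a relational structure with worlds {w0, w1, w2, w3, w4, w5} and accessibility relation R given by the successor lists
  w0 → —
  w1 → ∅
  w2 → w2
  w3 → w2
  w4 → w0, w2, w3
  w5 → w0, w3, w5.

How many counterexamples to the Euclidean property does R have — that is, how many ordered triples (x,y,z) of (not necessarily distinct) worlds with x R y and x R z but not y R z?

13

Enumerating: (w4,w0,w0), (w4,w0,w2), (w4,w0,w3), (w4,w2,w0), (w4,w2,w3), (w4,w3,w0), (w4,w3,w3), (w5,w0,w0), (w5,w0,w3), (w5,w0,w5), (w5,w3,w0), (w5,w3,w3), (w5,w3,w5).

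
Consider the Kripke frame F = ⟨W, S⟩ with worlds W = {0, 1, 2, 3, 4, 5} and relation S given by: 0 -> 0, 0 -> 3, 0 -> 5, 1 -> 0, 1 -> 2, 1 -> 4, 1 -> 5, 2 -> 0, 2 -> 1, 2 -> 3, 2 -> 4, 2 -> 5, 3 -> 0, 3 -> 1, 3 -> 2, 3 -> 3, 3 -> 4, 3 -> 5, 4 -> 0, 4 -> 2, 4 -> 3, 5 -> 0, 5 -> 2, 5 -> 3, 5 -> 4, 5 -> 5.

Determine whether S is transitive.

Transitive: no — 0 S 3 and 3 S 1, but not 0 S 1.

No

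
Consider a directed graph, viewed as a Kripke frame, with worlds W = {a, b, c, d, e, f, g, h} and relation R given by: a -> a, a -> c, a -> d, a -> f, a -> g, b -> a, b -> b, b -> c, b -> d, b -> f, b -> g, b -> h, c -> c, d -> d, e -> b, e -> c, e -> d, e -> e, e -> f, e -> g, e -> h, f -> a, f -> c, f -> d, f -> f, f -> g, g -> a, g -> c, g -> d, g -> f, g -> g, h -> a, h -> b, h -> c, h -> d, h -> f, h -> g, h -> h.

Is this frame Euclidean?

No

Euclidean: no — a R c and a R d, but not c R d.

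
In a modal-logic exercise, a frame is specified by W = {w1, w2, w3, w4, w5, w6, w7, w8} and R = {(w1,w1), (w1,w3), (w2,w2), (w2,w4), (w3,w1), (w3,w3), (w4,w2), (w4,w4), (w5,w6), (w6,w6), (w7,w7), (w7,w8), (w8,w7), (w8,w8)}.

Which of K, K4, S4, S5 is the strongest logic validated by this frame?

Transitive (axiom 4): yes — every two-step R-path is closed by a direct edge.
Reflexive (axiom T): no — w5 is not related to itself.
Euclidean (axiom 5): yes — any two successors of a common world are R-related.
So F validates K, K4; S4 would additionally require R to be reflexive. The strongest is K4.

K4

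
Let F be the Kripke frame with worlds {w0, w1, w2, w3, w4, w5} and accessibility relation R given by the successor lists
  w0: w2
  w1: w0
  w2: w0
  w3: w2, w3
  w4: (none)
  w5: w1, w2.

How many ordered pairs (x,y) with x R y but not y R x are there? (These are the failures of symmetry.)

4

Enumerating: (w1,w0), (w3,w2), (w5,w1), (w5,w2).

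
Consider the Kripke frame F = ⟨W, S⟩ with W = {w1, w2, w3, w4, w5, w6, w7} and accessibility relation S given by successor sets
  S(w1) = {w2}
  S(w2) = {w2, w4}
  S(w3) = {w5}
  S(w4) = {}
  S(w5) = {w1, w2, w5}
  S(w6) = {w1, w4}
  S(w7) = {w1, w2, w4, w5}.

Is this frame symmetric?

Symmetric: no — w1 S w2 but not w2 S w1.

No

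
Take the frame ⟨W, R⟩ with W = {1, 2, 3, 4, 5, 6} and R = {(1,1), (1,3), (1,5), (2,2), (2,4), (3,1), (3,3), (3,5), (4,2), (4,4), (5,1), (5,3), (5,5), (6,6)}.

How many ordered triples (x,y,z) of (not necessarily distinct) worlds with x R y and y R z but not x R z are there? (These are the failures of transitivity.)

0

R is transitive; there are no such tuples.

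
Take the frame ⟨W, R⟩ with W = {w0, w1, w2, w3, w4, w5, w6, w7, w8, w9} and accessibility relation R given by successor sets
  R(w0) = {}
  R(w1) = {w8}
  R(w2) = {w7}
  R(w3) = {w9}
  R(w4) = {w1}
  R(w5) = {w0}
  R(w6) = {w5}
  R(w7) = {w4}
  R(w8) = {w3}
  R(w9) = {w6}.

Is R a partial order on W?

No

Reflexive: no — w0 is not related to itself.
Transitive: no — w1 R w8 and w8 R w3, but not w1 R w3.
Antisymmetric: yes — no distinct pair is related both ways.
So R is not a partial order.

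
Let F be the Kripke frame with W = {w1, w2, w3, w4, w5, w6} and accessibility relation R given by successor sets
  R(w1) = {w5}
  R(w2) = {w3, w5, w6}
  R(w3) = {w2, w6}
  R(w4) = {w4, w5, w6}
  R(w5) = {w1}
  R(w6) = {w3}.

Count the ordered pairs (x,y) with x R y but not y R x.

Enumerating: (w2,w5), (w2,w6), (w4,w5), (w4,w6).

4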